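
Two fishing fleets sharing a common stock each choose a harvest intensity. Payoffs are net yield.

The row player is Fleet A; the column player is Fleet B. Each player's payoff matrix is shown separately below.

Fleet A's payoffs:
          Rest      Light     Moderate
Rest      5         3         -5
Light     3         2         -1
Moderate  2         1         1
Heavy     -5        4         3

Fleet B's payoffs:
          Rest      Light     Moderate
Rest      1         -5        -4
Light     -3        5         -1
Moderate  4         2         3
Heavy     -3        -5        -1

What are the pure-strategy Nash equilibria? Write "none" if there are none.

The pure Nash equilibria are (Rest, Rest), (Heavy, Moderate).

Fleet A against Rest: payoffs 5, 3, 2, -5 → best response Rest.
Fleet A against Light: payoffs 3, 2, 1, 4 → best response Heavy.
Fleet A against Moderate: payoffs -5, -1, 1, 3 → best response Heavy.
Fleet B against Rest: payoffs 1, -5, -4 → best response Rest.
Fleet B against Light: payoffs -3, 5, -1 → best response Light.
Fleet B against Moderate: payoffs 4, 2, 3 → best response Rest.
Fleet B against Heavy: payoffs -3, -5, -1 → best response Moderate.
Mutual best responses: (Rest, Rest); (Heavy, Moderate).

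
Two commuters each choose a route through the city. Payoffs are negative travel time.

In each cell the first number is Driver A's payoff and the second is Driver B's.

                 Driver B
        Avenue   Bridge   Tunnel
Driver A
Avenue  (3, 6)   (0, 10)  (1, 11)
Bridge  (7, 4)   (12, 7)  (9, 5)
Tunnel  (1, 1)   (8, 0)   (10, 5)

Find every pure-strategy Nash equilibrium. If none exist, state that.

(Bridge, Bridge) and (Tunnel, Tunnel)

Mark each player's best response to every combination of opponents' strategies; a profile where every player is best-responding is a pure Nash equilibrium.
Driver A against Avenue: payoffs 3, 7, 1 → best response Bridge.
Driver A against Bridge: payoffs 0, 12, 8 → best response Bridge.
Driver A against Tunnel: payoffs 1, 9, 10 → best response Tunnel.
Driver B against Avenue: payoffs 6, 10, 11 → best response Tunnel.
Driver B against Bridge: payoffs 4, 7, 5 → best response Bridge.
Driver B against Tunnel: payoffs 1, 0, 5 → best response Tunnel.
Mutual best responses: (Bridge, Bridge); (Tunnel, Tunnel).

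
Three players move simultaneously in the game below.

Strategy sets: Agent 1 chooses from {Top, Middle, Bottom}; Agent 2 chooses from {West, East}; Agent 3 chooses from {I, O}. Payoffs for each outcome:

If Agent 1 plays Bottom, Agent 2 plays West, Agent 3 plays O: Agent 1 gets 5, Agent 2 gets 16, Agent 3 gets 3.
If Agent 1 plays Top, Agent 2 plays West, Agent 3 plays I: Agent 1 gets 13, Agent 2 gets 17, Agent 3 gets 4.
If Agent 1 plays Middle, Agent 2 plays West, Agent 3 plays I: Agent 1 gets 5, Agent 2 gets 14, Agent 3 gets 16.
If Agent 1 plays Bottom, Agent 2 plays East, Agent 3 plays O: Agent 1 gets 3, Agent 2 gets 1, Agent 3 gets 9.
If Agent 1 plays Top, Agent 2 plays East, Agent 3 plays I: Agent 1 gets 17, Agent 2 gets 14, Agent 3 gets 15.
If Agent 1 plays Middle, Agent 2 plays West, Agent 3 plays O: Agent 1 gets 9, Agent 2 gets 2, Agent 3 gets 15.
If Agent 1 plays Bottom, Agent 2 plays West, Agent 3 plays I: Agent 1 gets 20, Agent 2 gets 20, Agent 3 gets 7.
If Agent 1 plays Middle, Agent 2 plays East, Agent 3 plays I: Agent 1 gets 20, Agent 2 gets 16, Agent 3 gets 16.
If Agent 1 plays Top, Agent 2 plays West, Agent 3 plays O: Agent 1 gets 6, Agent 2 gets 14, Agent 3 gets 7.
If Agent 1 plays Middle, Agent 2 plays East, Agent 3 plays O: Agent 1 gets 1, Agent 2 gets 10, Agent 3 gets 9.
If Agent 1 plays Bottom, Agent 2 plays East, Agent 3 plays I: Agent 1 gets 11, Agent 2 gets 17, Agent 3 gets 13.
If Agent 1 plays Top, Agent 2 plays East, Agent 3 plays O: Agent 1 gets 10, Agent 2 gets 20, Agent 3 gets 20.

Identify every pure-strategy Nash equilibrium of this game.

The pure Nash equilibria are (Top, East, O), (Middle, East, I), (Bottom, West, I).

For each strategy profile, look for a profitable unilateral deviation.
(Top, West, I): Agent 1 can switch to Bottom (13 → 20). Not NE.
(Top, West, O): Agent 1 can switch to Middle (6 → 9). Not NE.
(Top, East, I): Agent 1 can switch to Middle (17 → 20). Not NE.
(Top, East, O): Agent 1 gets 10, best alternative 3; Agent 2 gets 20, best alternative 14; Agent 3 gets 20, best alternative 15. No profitable deviation — NE.
(Middle, West, I): Agent 1 can switch to Top (5 → 13). Not NE.
(Middle, West, O): Agent 2 can switch to East (2 → 10). Not NE.
(Middle, East, I): Agent 1 gets 20, best alternative 17; Agent 2 gets 16, best alternative 14; Agent 3 gets 16, best alternative 9. No profitable deviation — NE.
(Middle, East, O): Agent 1 can switch to Top (1 → 10). Not NE.
(Bottom, West, I): Agent 1 gets 20, best alternative 13; Agent 2 gets 20, best alternative 17; Agent 3 gets 7, best alternative 3. No profitable deviation — NE.
(Bottom, West, O): Agent 1 can switch to Top (5 → 6). Not NE.
(Bottom, East, I): Agent 1 can switch to Top (11 → 17). Not NE.
(Bottom, East, O): Agent 1 can switch to Top (3 → 10). Not NE.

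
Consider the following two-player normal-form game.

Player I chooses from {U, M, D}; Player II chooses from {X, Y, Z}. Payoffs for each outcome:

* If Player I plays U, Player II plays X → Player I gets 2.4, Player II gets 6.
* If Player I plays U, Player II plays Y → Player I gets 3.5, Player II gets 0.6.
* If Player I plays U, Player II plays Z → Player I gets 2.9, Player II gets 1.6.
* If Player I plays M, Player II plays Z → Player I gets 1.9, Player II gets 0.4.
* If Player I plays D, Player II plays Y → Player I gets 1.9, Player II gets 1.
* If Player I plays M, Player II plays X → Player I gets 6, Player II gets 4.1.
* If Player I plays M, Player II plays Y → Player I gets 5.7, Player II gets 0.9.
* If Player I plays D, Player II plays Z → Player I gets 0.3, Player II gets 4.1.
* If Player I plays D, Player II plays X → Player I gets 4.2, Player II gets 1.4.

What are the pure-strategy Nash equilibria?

Player I against X: payoffs 2.4, 6, 4.2 → best response M.
Player I against Y: payoffs 3.5, 5.7, 1.9 → best response M.
Player I against Z: payoffs 2.9, 1.9, 0.3 → best response U.
Player II against U: payoffs 6, 0.6, 1.6 → best response X.
Player II against M: payoffs 4.1, 0.9, 0.4 → best response X.
Player II against D: payoffs 1.4, 1, 4.1 → best response Z.
Mutual best responses: (M, X).

(M, X)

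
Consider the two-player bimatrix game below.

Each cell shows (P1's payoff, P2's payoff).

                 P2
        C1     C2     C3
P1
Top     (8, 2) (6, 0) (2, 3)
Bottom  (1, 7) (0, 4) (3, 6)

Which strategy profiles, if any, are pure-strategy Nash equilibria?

This game has no pure Nash equilibrium.

P1 against C1: payoffs 8, 1 → best response Top.
P1 against C2: payoffs 6, 0 → best response Top.
P1 against C3: payoffs 2, 3 → best response Bottom.
P2 against Top: payoffs 2, 0, 3 → best response C3.
P2 against Bottom: payoffs 7, 4, 6 → best response C1.
No profile is a mutual best response for all players.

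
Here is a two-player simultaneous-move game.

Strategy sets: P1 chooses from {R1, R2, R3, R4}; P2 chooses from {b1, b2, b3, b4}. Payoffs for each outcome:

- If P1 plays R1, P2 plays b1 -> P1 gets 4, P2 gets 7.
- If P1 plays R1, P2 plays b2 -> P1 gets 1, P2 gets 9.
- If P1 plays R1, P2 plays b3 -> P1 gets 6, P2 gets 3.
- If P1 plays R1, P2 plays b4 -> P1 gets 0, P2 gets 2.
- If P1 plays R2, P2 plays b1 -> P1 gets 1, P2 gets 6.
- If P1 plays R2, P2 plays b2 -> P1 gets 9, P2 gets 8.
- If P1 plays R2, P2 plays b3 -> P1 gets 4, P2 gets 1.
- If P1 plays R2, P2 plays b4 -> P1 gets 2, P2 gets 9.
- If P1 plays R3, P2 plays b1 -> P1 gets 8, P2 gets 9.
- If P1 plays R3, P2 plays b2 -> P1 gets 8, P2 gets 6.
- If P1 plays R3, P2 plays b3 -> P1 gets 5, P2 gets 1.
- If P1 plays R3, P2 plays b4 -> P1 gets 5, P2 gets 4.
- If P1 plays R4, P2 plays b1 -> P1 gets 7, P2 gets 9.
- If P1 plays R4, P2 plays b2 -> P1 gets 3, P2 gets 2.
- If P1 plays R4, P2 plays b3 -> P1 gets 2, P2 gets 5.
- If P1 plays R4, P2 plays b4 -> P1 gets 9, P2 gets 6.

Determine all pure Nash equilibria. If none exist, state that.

P1 against b1: payoffs 4, 1, 8, 7 → best response R3.
P1 against b2: payoffs 1, 9, 8, 3 → best response R2.
P1 against b3: payoffs 6, 4, 5, 2 → best response R1.
P1 against b4: payoffs 0, 2, 5, 9 → best response R4.
P2 against R1: payoffs 7, 9, 3, 2 → best response b2.
P2 against R2: payoffs 6, 8, 1, 9 → best response b4.
P2 against R3: payoffs 9, 6, 1, 4 → best response b1.
P2 against R4: payoffs 9, 2, 5, 6 → best response b1.
Mutual best responses: (R3, b1).

(R3, b1)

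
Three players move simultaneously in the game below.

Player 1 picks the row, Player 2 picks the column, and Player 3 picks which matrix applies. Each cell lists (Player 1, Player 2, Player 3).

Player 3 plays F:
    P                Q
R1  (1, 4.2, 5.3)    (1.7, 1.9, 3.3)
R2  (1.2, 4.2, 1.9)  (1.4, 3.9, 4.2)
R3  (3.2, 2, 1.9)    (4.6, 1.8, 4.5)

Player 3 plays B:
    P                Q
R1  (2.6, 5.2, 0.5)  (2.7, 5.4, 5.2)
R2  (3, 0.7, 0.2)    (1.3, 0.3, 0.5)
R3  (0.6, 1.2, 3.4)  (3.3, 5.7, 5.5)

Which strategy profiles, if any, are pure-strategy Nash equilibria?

(R1, P, F): Player 1 can switch to R2 (1 → 1.2). Not NE.
(R1, P, B): Player 1 can switch to R2 (2.6 → 3). Not NE.
(R1, Q, F): Player 1 can switch to R3 (1.7 → 4.6). Not NE.
(R1, Q, B): Player 1 can switch to R3 (2.7 → 3.3). Not NE.
(R2, P, F): Player 1 can switch to R3 (1.2 → 3.2). Not NE.
(R2, P, B): Player 3 can switch to F (0.2 → 1.9). Not NE.
(R2, Q, F): Player 1 can switch to R1 (1.4 → 1.7). Not NE.
(R2, Q, B): Player 1 can switch to R1 (1.3 → 2.7). Not NE.
(R3, Q, B): Player 1 gets 3.3, best alternative 2.7; Player 2 gets 5.7, best alternative 1.2; Player 3 gets 5.5, best alternative 4.5. No profitable deviation — NE.
(The remaining 3 profiles each have a profitable deviation by the same check.)

Pure NE: (R3, Q, B)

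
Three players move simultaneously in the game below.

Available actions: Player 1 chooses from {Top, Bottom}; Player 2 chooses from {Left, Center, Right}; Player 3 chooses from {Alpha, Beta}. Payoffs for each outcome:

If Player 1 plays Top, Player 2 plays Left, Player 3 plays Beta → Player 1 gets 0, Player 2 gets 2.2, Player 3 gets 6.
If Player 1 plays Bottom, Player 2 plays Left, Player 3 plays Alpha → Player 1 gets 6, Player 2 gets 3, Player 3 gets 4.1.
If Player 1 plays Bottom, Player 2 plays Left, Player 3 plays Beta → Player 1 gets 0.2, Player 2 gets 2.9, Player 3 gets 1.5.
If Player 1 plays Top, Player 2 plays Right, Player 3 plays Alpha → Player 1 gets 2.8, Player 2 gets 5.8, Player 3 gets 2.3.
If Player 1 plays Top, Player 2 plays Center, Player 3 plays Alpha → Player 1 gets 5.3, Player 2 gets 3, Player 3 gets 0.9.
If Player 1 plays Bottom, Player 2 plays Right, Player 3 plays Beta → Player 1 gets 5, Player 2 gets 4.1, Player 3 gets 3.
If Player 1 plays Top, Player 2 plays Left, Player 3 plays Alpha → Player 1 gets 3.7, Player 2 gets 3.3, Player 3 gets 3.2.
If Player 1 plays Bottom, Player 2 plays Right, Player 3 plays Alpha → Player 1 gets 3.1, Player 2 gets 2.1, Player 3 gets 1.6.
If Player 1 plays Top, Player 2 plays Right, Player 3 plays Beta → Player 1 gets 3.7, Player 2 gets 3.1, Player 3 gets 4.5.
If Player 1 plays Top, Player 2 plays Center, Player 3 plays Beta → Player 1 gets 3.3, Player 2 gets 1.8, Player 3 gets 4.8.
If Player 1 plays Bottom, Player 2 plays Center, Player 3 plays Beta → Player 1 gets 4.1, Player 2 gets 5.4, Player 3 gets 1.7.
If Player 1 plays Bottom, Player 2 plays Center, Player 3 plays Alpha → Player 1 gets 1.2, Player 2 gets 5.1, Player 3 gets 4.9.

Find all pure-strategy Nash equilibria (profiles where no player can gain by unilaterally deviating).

This game has no pure Nash equilibrium.

(Top, Left, Alpha): Player 1 can switch to Bottom (3.7 → 6). Not NE.
(Top, Left, Beta): Player 1 can switch to Bottom (0 → 0.2). Not NE.
(Top, Center, Alpha): Player 2 can switch to Left (3 → 3.3). Not NE.
(Top, Center, Beta): Player 1 can switch to Bottom (3.3 → 4.1). Not NE.
(Top, Right, Alpha): Player 1 can switch to Bottom (2.8 → 3.1). Not NE.
(Top, Right, Beta): Player 1 can switch to Bottom (3.7 → 5). Not NE.
(Bottom, Left, Alpha): Player 2 can switch to Center (3 → 5.1). Not NE.
(Bottom, Left, Beta): Player 2 can switch to Center (2.9 → 5.4). Not NE.
(The remaining 4 profiles each have a profitable deviation by the same check.)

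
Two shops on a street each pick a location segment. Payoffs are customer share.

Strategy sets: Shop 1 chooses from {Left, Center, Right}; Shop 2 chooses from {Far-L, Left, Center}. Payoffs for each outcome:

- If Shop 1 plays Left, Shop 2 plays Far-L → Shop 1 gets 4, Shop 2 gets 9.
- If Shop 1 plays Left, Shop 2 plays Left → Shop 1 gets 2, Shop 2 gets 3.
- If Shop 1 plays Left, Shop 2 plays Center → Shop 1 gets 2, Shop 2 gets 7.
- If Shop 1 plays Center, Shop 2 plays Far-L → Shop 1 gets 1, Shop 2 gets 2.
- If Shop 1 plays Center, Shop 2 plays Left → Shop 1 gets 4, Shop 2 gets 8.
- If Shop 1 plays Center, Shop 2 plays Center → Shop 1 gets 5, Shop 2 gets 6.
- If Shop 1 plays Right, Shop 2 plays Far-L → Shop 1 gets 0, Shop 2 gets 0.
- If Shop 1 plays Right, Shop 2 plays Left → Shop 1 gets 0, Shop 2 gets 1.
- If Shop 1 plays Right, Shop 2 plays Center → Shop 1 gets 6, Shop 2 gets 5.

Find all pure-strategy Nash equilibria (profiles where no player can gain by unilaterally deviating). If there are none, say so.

The pure Nash equilibria are (Left, Far-L); (Center, Left); (Right, Center).

(Left, Far-L): Shop 1 gets 4, best alternative 1; Shop 2 gets 9, best alternative 7. No profitable deviation — NE.
(Left, Left): Shop 1 can switch to Center (2 → 4). Not NE.
(Left, Center): Shop 1 can switch to Center (2 → 5). Not NE.
(Center, Far-L): Shop 1 can switch to Left (1 → 4). Not NE.
(Center, Left): Shop 1 gets 4, best alternative 2; Shop 2 gets 8, best alternative 6. No profitable deviation — NE.
(Center, Center): Shop 1 can switch to Right (5 → 6). Not NE.
(Right, Far-L): Shop 1 can switch to Left (0 → 4). Not NE.
(Right, Left): Shop 1 can switch to Left (0 → 2). Not NE.
(Right, Center): Shop 1 gets 6, best alternative 5; Shop 2 gets 5, best alternative 1. No profitable deviation — NE.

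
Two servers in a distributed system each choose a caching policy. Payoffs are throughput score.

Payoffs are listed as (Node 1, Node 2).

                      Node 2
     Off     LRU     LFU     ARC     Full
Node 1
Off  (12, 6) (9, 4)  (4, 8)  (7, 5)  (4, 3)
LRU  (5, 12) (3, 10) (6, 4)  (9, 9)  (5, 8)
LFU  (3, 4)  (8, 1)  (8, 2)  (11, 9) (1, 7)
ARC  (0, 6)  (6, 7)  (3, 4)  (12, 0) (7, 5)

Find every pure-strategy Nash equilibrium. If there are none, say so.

Check each profile: it is a Nash equilibrium iff no player can strictly gain by switching unilaterally.
(Off, Off): Node 2 can switch to LFU (6 → 8). Not NE.
(Off, LRU): Node 2 can switch to Off (4 → 6). Not NE.
(Off, LFU): Node 1 can switch to LRU (4 → 6). Not NE.
(Off, ARC): Node 1 can switch to LRU (7 → 9). Not NE.
(Off, Full): Node 1 can switch to LRU (4 → 5). Not NE.
(LRU, Off): Node 1 can switch to Off (5 → 12). Not NE.
(The remaining 14 profiles each have a profitable deviation by the same check.)

none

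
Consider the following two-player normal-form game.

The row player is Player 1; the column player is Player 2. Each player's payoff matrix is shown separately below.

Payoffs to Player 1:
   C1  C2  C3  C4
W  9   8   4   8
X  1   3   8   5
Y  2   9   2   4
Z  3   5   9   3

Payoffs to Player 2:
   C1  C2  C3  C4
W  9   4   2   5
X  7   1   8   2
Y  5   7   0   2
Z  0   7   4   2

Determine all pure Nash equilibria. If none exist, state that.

Pure-strategy Nash equilibria: (W, C1); (Y, C2)

(W, C1): Player 1 gets 9, best alternative 3; Player 2 gets 9, best alternative 5. No profitable deviation — NE.
(W, C2): Player 1 can switch to Y (8 → 9). Not NE.
(W, C3): Player 1 can switch to X (4 → 8). Not NE.
(W, C4): Player 2 can switch to C1 (5 → 9). Not NE.
(X, C1): Player 1 can switch to W (1 → 9). Not NE.
(X, C2): Player 1 can switch to W (3 → 8). Not NE.
(X, C3): Player 1 can switch to Z (8 → 9). Not NE.
(Y, C2): Player 1 gets 9, best alternative 8; Player 2 gets 7, best alternative 5. No profitable deviation — NE.
(The remaining 8 profiles each have a profitable deviation by the same check.)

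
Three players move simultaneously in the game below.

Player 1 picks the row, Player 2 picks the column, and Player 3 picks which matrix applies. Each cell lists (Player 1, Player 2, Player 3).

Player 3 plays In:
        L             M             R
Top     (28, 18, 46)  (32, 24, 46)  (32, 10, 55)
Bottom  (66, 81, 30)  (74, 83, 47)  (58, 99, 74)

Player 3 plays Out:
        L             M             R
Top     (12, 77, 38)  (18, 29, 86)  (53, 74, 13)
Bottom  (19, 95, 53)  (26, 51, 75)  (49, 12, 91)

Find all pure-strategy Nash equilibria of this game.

(Bottom, L, Out)

(Top, L, In): Player 1 can switch to Bottom (28 → 66). Not NE.
(Top, L, Out): Player 1 can switch to Bottom (12 → 19). Not NE.
(Top, M, In): Player 1 can switch to Bottom (32 → 74). Not NE.
(Top, M, Out): Player 1 can switch to Bottom (18 → 26). Not NE.
(Top, R, In): Player 1 can switch to Bottom (32 → 58). Not NE.
(Top, R, Out): Player 2 can switch to L (74 → 77). Not NE.
(Bottom, L, Out): Player 1 gets 19, best alternative 12; Player 2 gets 95, best alternative 51; Player 3 gets 53, best alternative 30. No profitable deviation — NE.
(The remaining 5 profiles each have a profitable deviation by the same check.)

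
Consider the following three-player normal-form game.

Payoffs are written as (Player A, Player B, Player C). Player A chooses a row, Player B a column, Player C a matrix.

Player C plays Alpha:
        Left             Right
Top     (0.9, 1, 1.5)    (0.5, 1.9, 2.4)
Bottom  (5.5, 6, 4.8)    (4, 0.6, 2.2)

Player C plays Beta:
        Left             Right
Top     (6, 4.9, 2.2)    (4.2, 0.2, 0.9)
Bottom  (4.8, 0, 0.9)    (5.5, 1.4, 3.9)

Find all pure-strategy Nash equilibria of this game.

(Top, Left, Alpha): Player A can switch to Bottom (0.9 → 5.5). Not NE.
(Top, Left, Beta): Player A gets 6, best alternative 4.8; Player B gets 4.9, best alternative 0.2; Player C gets 2.2, best alternative 1.5. No profitable deviation — NE.
(Top, Right, Alpha): Player A can switch to Bottom (0.5 → 4). Not NE.
(Top, Right, Beta): Player A can switch to Bottom (4.2 → 5.5). Not NE.
(Bottom, Left, Alpha): Player A gets 5.5, best alternative 0.9; Player B gets 6, best alternative 0.6; Player C gets 4.8, best alternative 0.9. No profitable deviation — NE.
(Bottom, Left, Beta): Player A can switch to Top (4.8 → 6). Not NE.
(Bottom, Right, Alpha): Player B can switch to Left (0.6 → 6). Not NE.
(Bottom, Right, Beta): Player A gets 5.5, best alternative 4.2; Player B gets 1.4, best alternative 0; Player C gets 3.9, best alternative 2.2. No profitable deviation — NE.

The pure Nash equilibria are (Top, Left, Beta); (Bottom, Left, Alpha); (Bottom, Right, Beta).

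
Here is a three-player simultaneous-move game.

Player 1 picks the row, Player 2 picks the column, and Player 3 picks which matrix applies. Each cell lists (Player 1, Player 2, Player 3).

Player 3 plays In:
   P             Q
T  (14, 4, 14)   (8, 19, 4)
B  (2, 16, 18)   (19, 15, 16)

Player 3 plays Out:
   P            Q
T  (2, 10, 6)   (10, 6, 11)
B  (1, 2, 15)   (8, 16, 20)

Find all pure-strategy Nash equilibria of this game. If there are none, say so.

No pure-strategy Nash equilibrium.

Player 1 against (P, In): payoffs 14, 2 → best response T.
Player 1 against (P, Out): payoffs 2, 1 → best response T.
Player 1 against (Q, In): payoffs 8, 19 → best response B.
Player 1 against (Q, Out): payoffs 10, 8 → best response T.
Player 2 against (T, In): payoffs 4, 19 → best response Q.
Player 2 against (T, Out): payoffs 10, 6 → best response P.
Player 2 against (B, In): payoffs 16, 15 → best response P.
Player 2 against (B, Out): payoffs 2, 16 → best response Q.
Player 3 against (T, P): payoffs 14, 6 → best response In.
Player 3 against (T, Q): payoffs 4, 11 → best response Out.
Player 3 against (B, P): payoffs 18, 15 → best response In.
Player 3 against (B, Q): payoffs 16, 20 → best response Out.
No profile is a mutual best response for all players.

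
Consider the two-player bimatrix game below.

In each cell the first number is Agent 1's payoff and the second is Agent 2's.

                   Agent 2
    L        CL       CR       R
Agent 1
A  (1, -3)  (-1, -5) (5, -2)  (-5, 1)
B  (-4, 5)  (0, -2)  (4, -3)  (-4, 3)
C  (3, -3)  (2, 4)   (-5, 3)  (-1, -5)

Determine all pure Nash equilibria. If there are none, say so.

(C, CL)

Agent 1 against L: payoffs 1, -4, 3 → best response C.
Agent 1 against CL: payoffs -1, 0, 2 → best response C.
Agent 1 against CR: payoffs 5, 4, -5 → best response A.
Agent 1 against R: payoffs -5, -4, -1 → best response C.
Agent 2 against A: payoffs -3, -5, -2, 1 → best response R.
Agent 2 against B: payoffs 5, -2, -3, 3 → best response L.
Agent 2 against C: payoffs -3, 4, 3, -5 → best response CL.
Mutual best responses: (C, CL).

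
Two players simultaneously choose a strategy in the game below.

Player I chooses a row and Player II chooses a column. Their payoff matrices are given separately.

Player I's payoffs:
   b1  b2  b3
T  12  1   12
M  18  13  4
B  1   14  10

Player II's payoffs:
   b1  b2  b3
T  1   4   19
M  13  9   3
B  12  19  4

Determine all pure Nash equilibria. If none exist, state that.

(T, b3); (M, b1); (B, b2)

Player I against b1: payoffs 12, 18, 1 → best response M.
Player I against b2: payoffs 1, 13, 14 → best response B.
Player I against b3: payoffs 12, 4, 10 → best response T.
Player II against T: payoffs 1, 4, 19 → best response b3.
Player II against M: payoffs 13, 9, 3 → best response b1.
Player II against B: payoffs 12, 19, 4 → best response b2.
Mutual best responses: (T, b3); (M, b1); (B, b2).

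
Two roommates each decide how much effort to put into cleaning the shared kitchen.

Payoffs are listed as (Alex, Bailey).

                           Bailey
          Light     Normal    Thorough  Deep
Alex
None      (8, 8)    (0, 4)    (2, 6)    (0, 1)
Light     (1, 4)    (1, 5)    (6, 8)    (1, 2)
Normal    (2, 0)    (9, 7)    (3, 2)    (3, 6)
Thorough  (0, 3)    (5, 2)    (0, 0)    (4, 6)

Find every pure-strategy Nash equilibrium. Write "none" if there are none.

Pure-strategy Nash equilibria: (None, Light), (Light, Thorough), (Normal, Normal), (Thorough, Deep)

For each player, find the best response to each opponent profile; mutual best responses are the pure NE.
Alex against Light: payoffs 8, 1, 2, 0 → best response None.
Alex against Normal: payoffs 0, 1, 9, 5 → best response Normal.
Alex against Thorough: payoffs 2, 6, 3, 0 → best response Light.
Alex against Deep: payoffs 0, 1, 3, 4 → best response Thorough.
Bailey against None: payoffs 8, 4, 6, 1 → best response Light.
Bailey against Light: payoffs 4, 5, 8, 2 → best response Thorough.
Bailey against Normal: payoffs 0, 7, 2, 6 → best response Normal.
Bailey against Thorough: payoffs 3, 2, 0, 6 → best response Deep.
Mutual best responses: (None, Light); (Light, Thorough); (Normal, Normal); (Thorough, Deep).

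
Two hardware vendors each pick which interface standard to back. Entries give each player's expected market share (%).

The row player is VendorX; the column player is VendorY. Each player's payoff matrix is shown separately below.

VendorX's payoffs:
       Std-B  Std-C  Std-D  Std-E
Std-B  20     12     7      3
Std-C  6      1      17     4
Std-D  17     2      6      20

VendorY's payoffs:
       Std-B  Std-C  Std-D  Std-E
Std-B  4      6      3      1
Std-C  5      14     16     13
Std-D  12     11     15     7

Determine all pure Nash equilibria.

Pure-strategy Nash equilibria: (Std-B, Std-C), (Std-C, Std-D)

For each player, find the best response to each opponent profile; mutual best responses are the pure NE.
VendorX against Std-B: payoffs 20, 6, 17 → best response Std-B.
VendorX against Std-C: payoffs 12, 1, 2 → best response Std-B.
VendorX against Std-D: payoffs 7, 17, 6 → best response Std-C.
VendorX against Std-E: payoffs 3, 4, 20 → best response Std-D.
VendorY against Std-B: payoffs 4, 6, 3, 1 → best response Std-C.
VendorY against Std-C: payoffs 5, 14, 16, 13 → best response Std-D.
VendorY against Std-D: payoffs 12, 11, 15, 7 → best response Std-D.
Mutual best responses: (Std-B, Std-C); (Std-C, Std-D).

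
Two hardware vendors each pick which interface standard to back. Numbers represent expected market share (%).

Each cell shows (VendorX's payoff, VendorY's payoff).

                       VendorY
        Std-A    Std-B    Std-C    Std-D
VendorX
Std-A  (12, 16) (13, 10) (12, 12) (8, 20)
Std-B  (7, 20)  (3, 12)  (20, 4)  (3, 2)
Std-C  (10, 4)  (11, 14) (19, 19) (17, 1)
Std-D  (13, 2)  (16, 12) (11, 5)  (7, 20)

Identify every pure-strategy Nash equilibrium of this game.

No pure-strategy Nash equilibrium.

VendorX against Std-A: payoffs 12, 7, 10, 13 → best response Std-D.
VendorX against Std-B: payoffs 13, 3, 11, 16 → best response Std-D.
VendorX against Std-C: payoffs 12, 20, 19, 11 → best response Std-B.
VendorX against Std-D: payoffs 8, 3, 17, 7 → best response Std-C.
VendorY against Std-A: payoffs 16, 10, 12, 20 → best response Std-D.
VendorY against Std-B: payoffs 20, 12, 4, 2 → best response Std-A.
VendorY against Std-C: payoffs 4, 14, 19, 1 → best response Std-C.
VendorY against Std-D: payoffs 2, 12, 5, 20 → best response Std-D.
No profile is a mutual best response for all players.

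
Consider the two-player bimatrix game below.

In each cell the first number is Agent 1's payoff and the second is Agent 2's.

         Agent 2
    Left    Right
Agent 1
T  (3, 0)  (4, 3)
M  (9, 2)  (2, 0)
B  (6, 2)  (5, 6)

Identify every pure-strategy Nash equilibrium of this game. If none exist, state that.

Agent 1 against Left: payoffs 3, 9, 6 → best response M.
Agent 1 against Right: payoffs 4, 2, 5 → best response B.
Agent 2 against T: payoffs 0, 3 → best response Right.
Agent 2 against M: payoffs 2, 0 → best response Left.
Agent 2 against B: payoffs 2, 6 → best response Right.
Mutual best responses: (M, Left); (B, Right).

Pure-strategy Nash equilibria: (M, Left), (B, Right)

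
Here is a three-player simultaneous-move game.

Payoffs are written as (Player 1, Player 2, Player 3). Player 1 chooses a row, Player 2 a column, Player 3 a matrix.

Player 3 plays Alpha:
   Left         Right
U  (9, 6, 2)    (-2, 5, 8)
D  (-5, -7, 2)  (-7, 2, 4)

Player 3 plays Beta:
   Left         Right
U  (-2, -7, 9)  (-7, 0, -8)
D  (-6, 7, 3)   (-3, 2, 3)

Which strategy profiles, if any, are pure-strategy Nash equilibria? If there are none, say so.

This game has no pure Nash equilibrium.

(U, Left, Alpha): Player 3 can switch to Beta (2 → 9). Not NE.
(U, Left, Beta): Player 2 can switch to Right (-7 → 0). Not NE.
(U, Right, Alpha): Player 2 can switch to Left (5 → 6). Not NE.
(U, Right, Beta): Player 1 can switch to D (-7 → -3). Not NE.
(D, Left, Alpha): Player 1 can switch to U (-5 → 9). Not NE.
(D, Left, Beta): Player 1 can switch to U (-6 → -2). Not NE.
(D, Right, Alpha): Player 1 can switch to U (-7 → -2). Not NE.
(D, Right, Beta): Player 2 can switch to Left (2 → 7). Not NE.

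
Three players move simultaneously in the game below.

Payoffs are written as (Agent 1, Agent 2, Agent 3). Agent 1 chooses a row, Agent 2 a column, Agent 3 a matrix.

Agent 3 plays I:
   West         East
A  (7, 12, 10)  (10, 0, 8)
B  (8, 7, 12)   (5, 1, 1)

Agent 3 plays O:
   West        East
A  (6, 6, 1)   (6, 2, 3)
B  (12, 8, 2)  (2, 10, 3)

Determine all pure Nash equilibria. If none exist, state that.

(B, West, I)

Agent 1 against (West, I): payoffs 7, 8 → best response B.
Agent 1 against (West, O): payoffs 6, 12 → best response B.
Agent 1 against (East, I): payoffs 10, 5 → best response A.
Agent 1 against (East, O): payoffs 6, 2 → best response A.
Agent 2 against (A, I): payoffs 12, 0 → best response West.
Agent 2 against (A, O): payoffs 6, 2 → best response West.
Agent 2 against (B, I): payoffs 7, 1 → best response West.
Agent 2 against (B, O): payoffs 8, 10 → best response East.
Agent 3 against (A, West): payoffs 10, 1 → best response I.
Agent 3 against (A, East): payoffs 8, 3 → best response I.
Agent 3 against (B, West): payoffs 12, 2 → best response I.
Agent 3 against (B, East): payoffs 1, 3 → best response O.
Mutual best responses: (B, West, I).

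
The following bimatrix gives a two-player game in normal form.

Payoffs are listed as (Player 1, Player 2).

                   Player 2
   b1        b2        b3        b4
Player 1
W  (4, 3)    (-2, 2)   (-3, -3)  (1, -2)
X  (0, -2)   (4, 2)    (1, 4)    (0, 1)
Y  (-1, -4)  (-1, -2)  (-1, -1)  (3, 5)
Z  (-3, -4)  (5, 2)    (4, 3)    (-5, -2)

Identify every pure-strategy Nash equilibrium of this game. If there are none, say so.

(W, b1); (Y, b4); (Z, b3)

For each player, find the best response to each opponent profile; mutual best responses are the pure NE.
Player 1 against b1: payoffs 4, 0, -1, -3 → best response W.
Player 1 against b2: payoffs -2, 4, -1, 5 → best response Z.
Player 1 against b3: payoffs -3, 1, -1, 4 → best response Z.
Player 1 against b4: payoffs 1, 0, 3, -5 → best response Y.
Player 2 against W: payoffs 3, 2, -3, -2 → best response b1.
Player 2 against X: payoffs -2, 2, 4, 1 → best response b3.
Player 2 against Y: payoffs -4, -2, -1, 5 → best response b4.
Player 2 against Z: payoffs -4, 2, 3, -2 → best response b3.
Mutual best responses: (W, b1); (Y, b4); (Z, b3).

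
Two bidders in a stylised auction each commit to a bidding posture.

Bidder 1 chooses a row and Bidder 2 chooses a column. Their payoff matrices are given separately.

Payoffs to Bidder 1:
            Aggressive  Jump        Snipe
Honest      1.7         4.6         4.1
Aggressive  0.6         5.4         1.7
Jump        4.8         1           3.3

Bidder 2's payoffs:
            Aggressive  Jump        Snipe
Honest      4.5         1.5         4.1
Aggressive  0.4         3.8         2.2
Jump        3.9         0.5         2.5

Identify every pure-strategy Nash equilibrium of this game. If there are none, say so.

Bidder 1 against Aggressive: payoffs 1.7, 0.6, 4.8 → best response Jump.
Bidder 1 against Jump: payoffs 4.6, 5.4, 1 → best response Aggressive.
Bidder 1 against Snipe: payoffs 4.1, 1.7, 3.3 → best response Honest.
Bidder 2 against Honest: payoffs 4.5, 1.5, 4.1 → best response Aggressive.
Bidder 2 against Aggressive: payoffs 0.4, 3.8, 2.2 → best response Jump.
Bidder 2 against Jump: payoffs 3.9, 0.5, 2.5 → best response Aggressive.
Mutual best responses: (Aggressive, Jump); (Jump, Aggressive).

Pure-strategy Nash equilibria: (Aggressive, Jump), (Jump, Aggressive)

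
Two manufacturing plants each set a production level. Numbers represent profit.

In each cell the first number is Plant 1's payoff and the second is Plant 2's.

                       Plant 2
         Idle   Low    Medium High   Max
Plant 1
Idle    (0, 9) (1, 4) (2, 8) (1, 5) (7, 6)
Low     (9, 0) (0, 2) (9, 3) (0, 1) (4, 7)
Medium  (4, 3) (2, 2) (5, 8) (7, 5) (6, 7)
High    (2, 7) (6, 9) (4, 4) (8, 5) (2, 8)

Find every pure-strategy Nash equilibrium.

(Idle, Idle): Plant 1 can switch to Low (0 → 9). Not NE.
(Idle, Low): Plant 1 can switch to Medium (1 → 2). Not NE.
(Idle, Medium): Plant 1 can switch to Low (2 → 9). Not NE.
(Idle, High): Plant 1 can switch to Medium (1 → 7). Not NE.
(Idle, Max): Plant 2 can switch to Idle (6 → 9). Not NE.
(Low, Idle): Plant 2 can switch to Low (0 → 2). Not NE.
(Low, Low): Plant 1 can switch to Idle (0 → 1). Not NE.
(Low, Medium): Plant 2 can switch to Max (3 → 7). Not NE.
(High, Low): Plant 1 gets 6, best alternative 2; Plant 2 gets 9, best alternative 8. No profitable deviation — NE.
(The remaining 11 profiles each have a profitable deviation by the same check.)

The unique pure-strategy Nash equilibrium is (High, Low).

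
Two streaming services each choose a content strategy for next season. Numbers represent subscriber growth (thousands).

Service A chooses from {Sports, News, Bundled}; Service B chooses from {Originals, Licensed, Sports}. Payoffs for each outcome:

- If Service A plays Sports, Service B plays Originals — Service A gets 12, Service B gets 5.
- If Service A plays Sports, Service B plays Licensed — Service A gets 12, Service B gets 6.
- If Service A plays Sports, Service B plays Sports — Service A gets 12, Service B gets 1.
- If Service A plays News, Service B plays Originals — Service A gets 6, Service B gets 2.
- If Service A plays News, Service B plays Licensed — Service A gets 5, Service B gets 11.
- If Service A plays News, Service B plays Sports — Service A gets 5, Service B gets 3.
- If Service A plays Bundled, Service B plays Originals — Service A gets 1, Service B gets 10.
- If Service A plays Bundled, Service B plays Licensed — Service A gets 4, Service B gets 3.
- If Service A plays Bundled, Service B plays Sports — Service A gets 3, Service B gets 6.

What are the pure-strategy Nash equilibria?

(Sports, Originals): Service B can switch to Licensed (5 → 6). Not NE.
(Sports, Licensed): Service A gets 12, best alternative 5; Service B gets 6, best alternative 5. No profitable deviation — NE.
(Sports, Sports): Service B can switch to Originals (1 → 5). Not NE.
(News, Originals): Service A can switch to Sports (6 → 12). Not NE.
(News, Licensed): Service A can switch to Sports (5 → 12). Not NE.
(News, Sports): Service A can switch to Sports (5 → 12). Not NE.
(Bundled, Originals): Service A can switch to Sports (1 → 12). Not NE.
(Bundled, Licensed): Service A can switch to Sports (4 → 12). Not NE.
(Bundled, Sports): Service A can switch to Sports (3 → 12). Not NE.

(Sports, Licensed)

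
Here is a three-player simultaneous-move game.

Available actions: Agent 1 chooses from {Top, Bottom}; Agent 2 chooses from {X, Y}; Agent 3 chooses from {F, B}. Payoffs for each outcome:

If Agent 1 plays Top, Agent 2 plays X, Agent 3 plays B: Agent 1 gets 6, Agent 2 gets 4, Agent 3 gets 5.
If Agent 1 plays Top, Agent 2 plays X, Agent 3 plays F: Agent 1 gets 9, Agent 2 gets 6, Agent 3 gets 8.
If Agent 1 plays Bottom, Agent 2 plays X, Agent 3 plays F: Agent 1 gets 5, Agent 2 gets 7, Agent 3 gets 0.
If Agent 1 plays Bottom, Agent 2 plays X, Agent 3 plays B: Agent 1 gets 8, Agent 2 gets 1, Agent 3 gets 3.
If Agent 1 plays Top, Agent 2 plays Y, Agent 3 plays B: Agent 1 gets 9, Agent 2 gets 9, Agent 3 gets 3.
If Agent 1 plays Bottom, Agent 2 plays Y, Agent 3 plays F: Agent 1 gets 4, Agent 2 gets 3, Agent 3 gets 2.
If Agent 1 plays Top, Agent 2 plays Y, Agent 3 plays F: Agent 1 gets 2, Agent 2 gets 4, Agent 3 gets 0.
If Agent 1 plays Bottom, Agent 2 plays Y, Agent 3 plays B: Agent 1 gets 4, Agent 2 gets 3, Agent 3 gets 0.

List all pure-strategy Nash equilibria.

For each player, find the best response to each opponent profile; mutual best responses are the pure NE.
Agent 1 against (X, F): payoffs 9, 5 → best response Top.
Agent 1 against (X, B): payoffs 6, 8 → best response Bottom.
Agent 1 against (Y, F): payoffs 2, 4 → best response Bottom.
Agent 1 against (Y, B): payoffs 9, 4 → best response Top.
Agent 2 against (Top, F): payoffs 6, 4 → best response X.
Agent 2 against (Top, B): payoffs 4, 9 → best response Y.
Agent 2 against (Bottom, F): payoffs 7, 3 → best response X.
Agent 2 against (Bottom, B): payoffs 1, 3 → best response Y.
Agent 3 against (Top, X): payoffs 8, 5 → best response F.
Agent 3 against (Top, Y): payoffs 0, 3 → best response B.
Agent 3 against (Bottom, X): payoffs 0, 3 → best response B.
Agent 3 against (Bottom, Y): payoffs 2, 0 → best response F.
Mutual best responses: (Top, X, F); (Top, Y, B).

Pure-strategy Nash equilibria: (Top, X, F); (Top, Y, B)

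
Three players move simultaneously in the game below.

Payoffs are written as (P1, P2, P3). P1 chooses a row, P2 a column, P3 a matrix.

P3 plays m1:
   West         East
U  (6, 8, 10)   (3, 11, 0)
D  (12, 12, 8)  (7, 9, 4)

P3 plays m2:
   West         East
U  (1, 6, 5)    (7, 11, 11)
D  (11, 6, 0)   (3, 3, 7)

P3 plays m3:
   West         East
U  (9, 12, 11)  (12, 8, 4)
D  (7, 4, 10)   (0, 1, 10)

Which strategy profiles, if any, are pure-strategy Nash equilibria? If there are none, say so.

P1 against (West, m1): payoffs 6, 12 → best response D.
P1 against (West, m2): payoffs 1, 11 → best response D.
P1 against (West, m3): payoffs 9, 7 → best response U.
P1 against (East, m1): payoffs 3, 7 → best response D.
P1 against (East, m2): payoffs 7, 3 → best response U.
P1 against (East, m3): payoffs 12, 0 → best response U.
P2 against (U, m1): payoffs 8, 11 → best response East.
P2 against (U, m2): payoffs 6, 11 → best response East.
P2 against (U, m3): payoffs 12, 8 → best response West.
P2 against (D, m1): payoffs 12, 9 → best response West.
P2 against (D, m2): payoffs 6, 3 → best response West.
P2 against (D, m3): payoffs 4, 1 → best response West.
P3 against (U, West): payoffs 10, 5, 11 → best response m3.
P3 against (U, East): payoffs 0, 11, 4 → best response m2.
P3 against (D, West): payoffs 8, 0, 10 → best response m3.
P3 against (D, East): payoffs 4, 7, 10 → best response m3.
Mutual best responses: (U, West, m3); (U, East, m2).

(U, West, m3) and (U, East, m2)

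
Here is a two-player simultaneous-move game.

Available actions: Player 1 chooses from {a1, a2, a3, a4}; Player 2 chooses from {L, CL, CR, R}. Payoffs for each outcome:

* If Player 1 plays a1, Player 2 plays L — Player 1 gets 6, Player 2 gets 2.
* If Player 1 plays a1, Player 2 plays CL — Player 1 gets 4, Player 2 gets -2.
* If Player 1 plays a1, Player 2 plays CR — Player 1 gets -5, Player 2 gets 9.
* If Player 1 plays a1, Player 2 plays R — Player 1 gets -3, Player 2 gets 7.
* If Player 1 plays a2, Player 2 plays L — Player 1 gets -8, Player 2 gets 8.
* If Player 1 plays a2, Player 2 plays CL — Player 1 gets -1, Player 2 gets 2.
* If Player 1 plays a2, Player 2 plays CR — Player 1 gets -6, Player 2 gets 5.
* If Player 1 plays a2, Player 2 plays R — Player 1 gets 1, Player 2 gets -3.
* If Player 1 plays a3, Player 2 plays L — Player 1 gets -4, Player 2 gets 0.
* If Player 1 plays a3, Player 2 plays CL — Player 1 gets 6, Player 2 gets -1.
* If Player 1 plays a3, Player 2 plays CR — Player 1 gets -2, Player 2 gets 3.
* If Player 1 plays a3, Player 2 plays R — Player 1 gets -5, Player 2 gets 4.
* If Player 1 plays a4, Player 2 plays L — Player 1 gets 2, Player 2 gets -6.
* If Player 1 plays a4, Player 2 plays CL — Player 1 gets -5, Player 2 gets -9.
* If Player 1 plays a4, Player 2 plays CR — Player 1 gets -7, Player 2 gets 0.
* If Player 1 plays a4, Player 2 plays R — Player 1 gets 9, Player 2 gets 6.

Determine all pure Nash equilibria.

The unique pure-strategy Nash equilibrium is (a4, R).

Player 1 against L: payoffs 6, -8, -4, 2 → best response a1.
Player 1 against CL: payoffs 4, -1, 6, -5 → best response a3.
Player 1 against CR: payoffs -5, -6, -2, -7 → best response a3.
Player 1 against R: payoffs -3, 1, -5, 9 → best response a4.
Player 2 against a1: payoffs 2, -2, 9, 7 → best response CR.
Player 2 against a2: payoffs 8, 2, 5, -3 → best response L.
Player 2 against a3: payoffs 0, -1, 3, 4 → best response R.
Player 2 against a4: payoffs -6, -9, 0, 6 → best response R.
Mutual best responses: (a4, R).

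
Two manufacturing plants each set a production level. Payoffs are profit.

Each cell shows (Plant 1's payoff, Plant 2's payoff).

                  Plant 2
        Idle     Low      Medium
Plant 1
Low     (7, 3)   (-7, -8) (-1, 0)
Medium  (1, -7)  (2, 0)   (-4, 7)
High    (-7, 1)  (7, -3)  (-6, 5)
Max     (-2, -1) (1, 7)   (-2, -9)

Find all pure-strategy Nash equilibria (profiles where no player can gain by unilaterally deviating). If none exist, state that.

(Low, Idle)

Plant 1 against Idle: payoffs 7, 1, -7, -2 → best response Low.
Plant 1 against Low: payoffs -7, 2, 7, 1 → best response High.
Plant 1 against Medium: payoffs -1, -4, -6, -2 → best response Low.
Plant 2 against Low: payoffs 3, -8, 0 → best response Idle.
Plant 2 against Medium: payoffs -7, 0, 7 → best response Medium.
Plant 2 against High: payoffs 1, -3, 5 → best response Medium.
Plant 2 against Max: payoffs -1, 7, -9 → best response Low.
Mutual best responses: (Low, Idle).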